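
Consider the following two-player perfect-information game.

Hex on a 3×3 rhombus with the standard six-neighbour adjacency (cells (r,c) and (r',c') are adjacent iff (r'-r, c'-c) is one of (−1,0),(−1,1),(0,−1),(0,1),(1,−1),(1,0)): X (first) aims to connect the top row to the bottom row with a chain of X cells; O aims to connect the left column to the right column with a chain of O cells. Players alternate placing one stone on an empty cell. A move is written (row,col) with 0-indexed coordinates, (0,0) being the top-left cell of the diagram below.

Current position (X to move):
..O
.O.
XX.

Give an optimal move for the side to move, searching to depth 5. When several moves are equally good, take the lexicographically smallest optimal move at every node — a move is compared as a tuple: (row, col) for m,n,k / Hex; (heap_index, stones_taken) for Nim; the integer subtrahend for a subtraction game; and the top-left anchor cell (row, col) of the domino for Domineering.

ply 1, X at ..O/.O./XX. | (0,0)=-1→X.O/.O./XX.; (0,1)=-1→.XO/.O./XX.; (1,0)=+1→..O/XO./XX.*; (1,2)=-1→..O/.OX/XX.; (2,2)=-1→..O/.O./XXX
ply 2, O at ..O/XO./XX. | (0,0)=-1→O.O/XO./XX.*; (0,1)=-1→.OO/XO./XX.; (1,2)=-1→..O/XOO/XX.; (2,2)=-1→..O/XO./XXO
ply 3, X at O.O/XO./XX. | (0,1)=+1→OXO/XO./XX.*; (1,2)=-1→O.O/XOX/XX.; (2,2)=-1→O.O/XO./XXX
ply 4: OXO/XO./XX. is terminal -1 (O); from ..O/.O./XX. depth 5

X's best at [..O/.O./XX.]: (1,0)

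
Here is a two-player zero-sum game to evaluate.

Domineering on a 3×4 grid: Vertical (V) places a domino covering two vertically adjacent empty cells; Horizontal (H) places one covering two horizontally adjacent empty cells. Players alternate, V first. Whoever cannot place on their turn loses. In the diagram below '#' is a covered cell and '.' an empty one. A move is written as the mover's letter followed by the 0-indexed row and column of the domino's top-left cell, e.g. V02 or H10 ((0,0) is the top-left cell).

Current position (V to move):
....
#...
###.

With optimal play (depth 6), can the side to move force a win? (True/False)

p1 V@[..../#.../###.]: V01[.#../##../###.]-1 V02[..#./#.#./###.]+1* V03[...#/#..#/###.]-1 V13[..../#..#/####]-1
p2 H@[..#./#.#./###.]: H00[###./#.#./###.]-1*
p3 V@[###./#.#./###.]: V03[####/#.##/###.]+1* V13[###./#.##/####]+1
p4 H@[####/#.##/###.] terminal -1; root [..../#.../###.] d6

V winning at [..../#.../###.]: True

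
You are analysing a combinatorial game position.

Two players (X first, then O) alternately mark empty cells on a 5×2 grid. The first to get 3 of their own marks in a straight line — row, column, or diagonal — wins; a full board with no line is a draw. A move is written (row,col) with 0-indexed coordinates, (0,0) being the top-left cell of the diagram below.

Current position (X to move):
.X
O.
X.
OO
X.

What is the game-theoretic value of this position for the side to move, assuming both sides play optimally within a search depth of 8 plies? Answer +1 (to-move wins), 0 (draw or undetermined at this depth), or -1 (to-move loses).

[.X/O./X./OO/X.] X move#1: (0,0):-1/XX/O./X./OO/X., (1,1):+0/.X/OX/X./OO/X.*, (2,1):+0/.X/O./XX/OO/X., (4,1):+0/.X/O./X./OO/XX
[.X/OX/X./OO/X.] O move#2: (0,0):-1/OX/OX/X./OO/X., (2,1):+0/.X/OX/XO/OO/X.*, (4,1):-1/.X/OX/X./OO/XO
[.X/OX/XO/OO/X.] X move#3: (0,0):-1/XX/OX/XO/OO/X., (4,1):+0/.X/OX/XO/OO/XX*
[.X/OX/XO/OO/XX] O move#4: (0,0):+0/OX/OX/XO/OO/XX*
[OX/OX/XO/OO/XX] end (terminal +0, X#5); searched .X/O./X./OO/X. to 8

value(.X/O./X./OO/X., X) = 0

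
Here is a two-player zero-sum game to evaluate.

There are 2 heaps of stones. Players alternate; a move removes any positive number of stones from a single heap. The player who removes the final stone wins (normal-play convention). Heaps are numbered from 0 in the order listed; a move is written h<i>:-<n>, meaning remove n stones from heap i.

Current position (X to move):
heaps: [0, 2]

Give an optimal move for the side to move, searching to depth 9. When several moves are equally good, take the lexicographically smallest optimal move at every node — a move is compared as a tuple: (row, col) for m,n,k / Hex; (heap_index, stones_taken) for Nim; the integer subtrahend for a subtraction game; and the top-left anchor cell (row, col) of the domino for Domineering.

p1 X@[(0,2)]: h1:-1[(0,1)]-1 h1:-2[(0,0)]+1*
p2 O@[(0,0)] terminal -1; root [(0,2)] d9

X's best at [(0,2)]: h1:-2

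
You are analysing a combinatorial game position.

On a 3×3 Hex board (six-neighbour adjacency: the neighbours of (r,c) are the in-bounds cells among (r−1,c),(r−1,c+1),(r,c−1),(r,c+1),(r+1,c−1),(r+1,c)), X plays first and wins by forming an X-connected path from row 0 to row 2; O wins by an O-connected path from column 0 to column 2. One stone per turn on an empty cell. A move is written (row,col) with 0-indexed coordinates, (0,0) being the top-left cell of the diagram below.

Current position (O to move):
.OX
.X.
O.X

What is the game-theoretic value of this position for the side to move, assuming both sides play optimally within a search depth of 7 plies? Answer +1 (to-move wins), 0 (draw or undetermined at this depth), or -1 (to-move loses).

p1 O@[.OX/.X./O.X]: (0,0)[OOX/.X./O.X]-1* (1,0)[.OX/OX./O.X]-1 (1,2)[.OX/.XO/O.X]-1 (2,1)[.OX/.X./OOX]-1
p2 X@[OOX/.X./O.X]: (1,0)[OOX/XX./O.X]+1* (1,2)[OOX/.XX/O.X]+1 (2,1)[OOX/.X./OXX]+1
p3 O@[OOX/XX./O.X]: (1,2)[OOX/XXO/O.X]-1* (2,1)[OOX/XX./OOX]-1
p4 X@[OOX/XXO/O.X]: (2,1)[OOX/XXO/OXX]+1*
p5 O@[OOX/XXO/OXX] terminal -1; root [.OX/.X./O.X] d7

value(.OX/.X./O.X, O) = -1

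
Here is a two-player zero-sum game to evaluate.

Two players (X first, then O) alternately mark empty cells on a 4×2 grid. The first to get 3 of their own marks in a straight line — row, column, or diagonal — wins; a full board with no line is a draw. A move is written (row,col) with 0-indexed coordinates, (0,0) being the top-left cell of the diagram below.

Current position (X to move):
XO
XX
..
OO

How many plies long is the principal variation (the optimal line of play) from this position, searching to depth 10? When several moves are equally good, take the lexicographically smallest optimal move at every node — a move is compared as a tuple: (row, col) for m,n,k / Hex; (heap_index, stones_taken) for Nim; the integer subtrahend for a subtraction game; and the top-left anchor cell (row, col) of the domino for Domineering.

PV length from [XO/XX/../OO]: 1 ply

p1 X@[XO/XX/../OO]: (2,0)[XO/XX/X./OO]+1* (2,1)[XO/XX/.X/OO]+0
p2 O@[XO/XX/X./OO] terminal -1; root [XO/XX/../OO] d10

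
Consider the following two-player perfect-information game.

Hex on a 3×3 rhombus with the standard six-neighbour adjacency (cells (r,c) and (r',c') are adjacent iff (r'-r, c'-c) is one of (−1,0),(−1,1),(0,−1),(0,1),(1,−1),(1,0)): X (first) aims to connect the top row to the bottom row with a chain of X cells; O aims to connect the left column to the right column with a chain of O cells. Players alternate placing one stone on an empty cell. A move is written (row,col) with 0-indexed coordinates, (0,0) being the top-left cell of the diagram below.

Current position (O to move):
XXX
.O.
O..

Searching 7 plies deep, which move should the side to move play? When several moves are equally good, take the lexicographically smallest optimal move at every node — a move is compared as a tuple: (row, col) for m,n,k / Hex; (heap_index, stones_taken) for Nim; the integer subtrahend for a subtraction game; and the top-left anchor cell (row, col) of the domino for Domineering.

[XXX/.O./O..] O move#1: (1,0):-1/XXX/OO./O.., (1,2):+1/XXX/.OO/O..*, (2,1):+1/XXX/.O./OO., (2,2):+1/XXX/.O./O.O
[XXX/.OO/O..] end (terminal -1, X#2); searched XXX/.O./O.. to 7

O's best at [XXX/.O./O..]: (1,2)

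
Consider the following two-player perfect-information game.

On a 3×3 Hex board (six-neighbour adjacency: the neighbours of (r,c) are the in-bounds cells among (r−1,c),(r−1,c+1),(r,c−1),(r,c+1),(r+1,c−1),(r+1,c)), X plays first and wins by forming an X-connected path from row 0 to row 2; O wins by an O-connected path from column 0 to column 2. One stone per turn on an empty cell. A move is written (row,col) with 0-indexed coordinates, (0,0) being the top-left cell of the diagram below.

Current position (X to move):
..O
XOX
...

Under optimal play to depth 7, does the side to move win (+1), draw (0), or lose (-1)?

value(..O/XOX/..., X) = +1

[..O/XOX/...] X move#1: (0,0):-1/X.O/XOX/..., (0,1):-1/.XO/XOX/..., (2,0):+1/..O/XOX/X..*, (2,1):-1/..O/XOX/.X., (2,2):-1/..O/XOX/..X
[..O/XOX/X..] O move#2: (0,0):-1/O.O/XOX/X..*, (0,1):-1/.OO/XOX/X.., (2,1):-1/..O/XOX/XO., (2,2):-1/..O/XOX/X.O
[O.O/XOX/X..] X move#3: (0,1):+1/OXO/XOX/X..*, (2,1):-1/O.O/XOX/XX., (2,2):-1/O.O/XOX/X.X
[OXO/XOX/X..] end (terminal -1, O#4); searched ..O/XOX/... to 7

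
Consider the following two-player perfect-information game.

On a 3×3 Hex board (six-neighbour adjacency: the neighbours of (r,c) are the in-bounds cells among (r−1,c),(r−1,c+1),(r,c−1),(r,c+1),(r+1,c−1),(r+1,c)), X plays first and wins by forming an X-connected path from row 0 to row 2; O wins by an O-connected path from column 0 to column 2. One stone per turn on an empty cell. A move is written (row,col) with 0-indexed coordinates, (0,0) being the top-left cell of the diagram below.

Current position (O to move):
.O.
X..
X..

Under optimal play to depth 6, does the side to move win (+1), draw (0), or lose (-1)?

value(.O./X../X.., O) = -1

ply 1, O at .O./X../X.. | (0,0)=-1→OO./X../X..*; (0,2)=-1→.OO/X../X..; (1,1)=-1→.O./XO./X..; (1,2)=-1→.O./X.O/X..; (2,1)=-1→.O./X../XO.; (2,2)=-1→.O./X../X.O
ply 2, X at OO./X../X.. | (0,2)=+1→OOX/X../X..*; (1,1)=-1→OO./XX./X..; (1,2)=-1→OO./X.X/X..; (2,1)=-1→OO./X../XX.; (2,2)=-1→OO./X../X.X
ply 3, O at OOX/X../X.. | (1,1)=-1→OOX/XO./X..*; (1,2)=-1→OOX/X.O/X..; (2,1)=-1→OOX/X../XO.; (2,2)=-1→OOX/X../X.O
ply 4, X at OOX/XO./X.. | (1,2)=+1→OOX/XOX/X..*; (2,1)=-1→OOX/XO./XX.; (2,2)=-1→OOX/XO./X.X
ply 5, O at OOX/XOX/X.. | (2,1)=-1→OOX/XOX/XO.*; (2,2)=-1→OOX/XOX/X.O
ply 6, X at OOX/XOX/XO. | (2,2)=+1→OOX/XOX/XOX*
ply 7: OOX/XOX/XOX is terminal -1 (O); from .O./X../X.. depth 6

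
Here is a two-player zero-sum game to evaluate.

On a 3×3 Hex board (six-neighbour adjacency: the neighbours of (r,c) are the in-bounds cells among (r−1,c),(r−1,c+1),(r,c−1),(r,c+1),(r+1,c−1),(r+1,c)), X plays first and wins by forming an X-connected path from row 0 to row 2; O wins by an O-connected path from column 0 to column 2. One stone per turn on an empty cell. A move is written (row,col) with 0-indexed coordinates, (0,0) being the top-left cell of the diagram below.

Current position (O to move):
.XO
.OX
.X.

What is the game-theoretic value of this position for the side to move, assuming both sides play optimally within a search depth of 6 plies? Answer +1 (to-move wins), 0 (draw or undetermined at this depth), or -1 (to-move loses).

p1 O@[.XO/.OX/.X.]: (0,0)[OXO/.OX/.X.]+1* (1,0)[.XO/OOX/.X.]+1 (2,0)[.XO/.OX/OX.]+1 (2,2)[.XO/.OX/.XO]+1
p2 X@[OXO/.OX/.X.]: (1,0)[OXO/XOX/.X.]-1* (2,0)[OXO/.OX/XX.]-1 (2,2)[OXO/.OX/.XX]-1
p3 O@[OXO/XOX/.X.]: (2,0)[OXO/XOX/OX.]+1* (2,2)[OXO/XOX/.XO]-1
p4 X@[OXO/XOX/OX.] terminal -1; root [.XO/.OX/.X.] d6

value(.XO/.OX/.X., O) = +1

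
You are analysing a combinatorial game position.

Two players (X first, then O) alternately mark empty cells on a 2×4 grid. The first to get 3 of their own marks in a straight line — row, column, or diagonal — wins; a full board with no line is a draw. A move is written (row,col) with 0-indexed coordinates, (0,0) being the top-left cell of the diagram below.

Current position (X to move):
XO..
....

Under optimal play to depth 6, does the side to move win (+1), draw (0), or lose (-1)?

value(XO../...., X) = 0

[XO../....] X move#1: (0,2):+0/XOX./....*, (0,3):+0/XO.X/...., (1,0):+0/XO../X..., (1,1):+0/XO../.X.., (1,2):+0/XO../..X., (1,3):+0/XO../...X
[XOX./....] O move#2: (0,3):+0/XOXO/....*, (1,0):+0/XOX./O..., (1,1):+0/XOX./.O.., (1,2):+0/XOX./..O., (1,3):+0/XOX./...O
[XOXO/....] X move#3: (1,0):+0/XOXO/X...*, (1,1):+0/XOXO/.X.., (1,2):+0/XOXO/..X., (1,3):+0/XOXO/...X
[XOXO/X...] O move#4: (1,1):+0/XOXO/XO..*, (1,2):+0/XOXO/X.O., (1,3):+0/XOXO/X..O
[XOXO/XO..] X move#5: (1,2):+0/XOXO/XOX.*, (1,3):+0/XOXO/XO.X
[XOXO/XOX.] O move#6: (1,3):+0/XOXO/XOXO*
[XOXO/XOXO] end (terminal +0, X#7); searched XO../.... to 6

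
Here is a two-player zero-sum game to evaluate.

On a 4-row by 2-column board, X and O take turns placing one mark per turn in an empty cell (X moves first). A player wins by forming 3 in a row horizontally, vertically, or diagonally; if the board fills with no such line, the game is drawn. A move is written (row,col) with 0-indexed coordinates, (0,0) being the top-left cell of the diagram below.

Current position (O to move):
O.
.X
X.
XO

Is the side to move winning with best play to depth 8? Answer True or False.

p1 O@[O./.X/X./XO]: (0,1)[OO/.X/X./XO]-1 (1,0)[O./OX/X./XO]+0* (2,1)[O./.X/XO/XO]-1
p2 X@[O./OX/X./XO]: (0,1)[OX/OX/X./XO]+0* (2,1)[O./OX/XX/XO]+0
p3 O@[OX/OX/X./XO]: (2,1)[OX/OX/XO/XO]+0*
p4 X@[OX/OX/XO/XO] terminal +0; root [O./.X/X./XO] d8

O winning at [O./.X/X./XO]: False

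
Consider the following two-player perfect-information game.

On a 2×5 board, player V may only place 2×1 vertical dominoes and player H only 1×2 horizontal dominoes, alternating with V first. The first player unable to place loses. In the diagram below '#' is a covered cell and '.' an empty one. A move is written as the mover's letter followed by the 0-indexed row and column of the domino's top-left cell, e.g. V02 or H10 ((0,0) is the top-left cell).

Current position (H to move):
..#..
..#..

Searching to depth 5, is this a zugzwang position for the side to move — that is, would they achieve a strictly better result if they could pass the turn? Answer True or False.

zugzwang(..#../..#.., H) = True

ply 1, H at ..#../..#.. | H00=-1→###../..#..*; H03=-1→..###/..#..; H10=-1→..#../###..; H13=-1→..#../..###
ply 2, V at ###../..#.. | V03=+1→####./..##.*; V04=+1→###.#/..#.#
ply 3, H at ####./..##. | H10=-1→####./####.*
ply 4, V at ####./####. | V04=+1→#####/#####*
ply 5: #####/##### is terminal -1 (H); from ..#../..#.. depth 5
pass branch (V moves first from the same position):
  | ply 1, V at ..#../..#.. | V00=-1→#.#../#.#..*; V01=-1→.##../.##..; V03=-1→..##./..##.; V04=-1→..#.#/..#.#
  | ply 2, H at #.#../#.#.. | H03=+1→#.###/#.#..*; H13=+1→#.#../#.###
  | ply 3, V at #.###/#.#.. | V01=-1→#####/###..*
  | ply 4, H at #####/###.. | H13=+1→#####/#####*
  | ply 5: #####/##### is terminal -1 (V); from ..#../..#.. depth 5
H moving scores -1; H passing scores +1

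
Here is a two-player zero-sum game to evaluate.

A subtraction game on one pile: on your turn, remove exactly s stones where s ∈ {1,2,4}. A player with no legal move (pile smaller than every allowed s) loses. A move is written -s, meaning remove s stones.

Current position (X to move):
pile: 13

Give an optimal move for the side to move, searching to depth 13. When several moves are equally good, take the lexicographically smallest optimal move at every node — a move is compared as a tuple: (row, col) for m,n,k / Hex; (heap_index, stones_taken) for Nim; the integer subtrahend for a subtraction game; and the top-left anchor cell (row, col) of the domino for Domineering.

X's best at [13]: -1

ply 1, X at 13 | -1=+1→12*; -2=-1→11; -4=+1→9
ply 2, O at 12 | -1=-1→11*; -2=-1→10; -4=-1→8
ply 3, X at 11 | -1=-1→10; -2=+1→9*; -4=-1→7
ply 4, O at 9 | -1=-1→8*; -2=-1→7; -4=-1→5
ply 5, X at 8 | -1=-1→7; -2=+1→6*; -4=-1→4
ply 6, O at 6 | -1=-1→5*; -2=-1→4; -4=-1→2
ply 7, X at 5 | -1=-1→4; -2=+1→3*; -4=-1→1
ply 8, O at 3 | -1=-1→2*; -2=-1→1
ply 9, X at 2 | -1=-1→1; -2=+1→0*
ply 10: 0 is terminal -1 (O); from 13 depth 13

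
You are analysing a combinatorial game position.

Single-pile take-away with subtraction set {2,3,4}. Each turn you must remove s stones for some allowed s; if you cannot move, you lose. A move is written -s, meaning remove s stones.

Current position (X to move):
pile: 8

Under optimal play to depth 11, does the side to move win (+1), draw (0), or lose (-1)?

value(8, X) = +1

ply 1, X at 8 | -2=+1→6*; -3=-1→5; -4=-1→4
ply 2, O at 6 | -2=-1→4*; -3=-1→3; -4=-1→2
ply 3, X at 4 | -2=-1→2; -3=+1→1*; -4=+1→0
ply 4: 1 is terminal -1 (O); from 8 depth 11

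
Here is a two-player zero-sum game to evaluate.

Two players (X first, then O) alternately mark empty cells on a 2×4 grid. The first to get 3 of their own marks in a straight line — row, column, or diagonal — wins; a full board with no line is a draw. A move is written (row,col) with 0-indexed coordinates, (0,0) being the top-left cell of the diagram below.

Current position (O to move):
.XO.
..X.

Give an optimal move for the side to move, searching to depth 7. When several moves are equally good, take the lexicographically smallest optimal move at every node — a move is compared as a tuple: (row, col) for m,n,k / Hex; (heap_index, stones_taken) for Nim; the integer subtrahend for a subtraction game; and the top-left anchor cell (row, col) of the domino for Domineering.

[.XO./..X.] O move#1: (0,0):-1/OXO./..X., (0,3):-1/.XOO/..X., (1,0):+0/.XO./O.X.*, (1,1):+0/.XO./.OX., (1,3):+0/.XO./..XO
[.XO./O.X.] X move#2: (0,0):+0/XXO./O.X.*, (0,3):+0/.XOX/O.X., (1,1):+0/.XO./OXX., (1,3):+0/.XO./O.XX
[XXO./O.X.] O move#3: (0,3):+0/XXOO/O.X.*, (1,1):+0/XXO./OOX., (1,3):+0/XXO./O.XO
[XXOO/O.X.] X move#4: (1,1):+0/XXOO/OXX.*, (1,3):+0/XXOO/O.XX
[XXOO/OXX.] O move#5: (1,3):+0/XXOO/OXXO*
[XXOO/OXXO] end (terminal +0, X#6); searched .XO./..X. to 7

O's best at [.XO./..X.]: (1,0)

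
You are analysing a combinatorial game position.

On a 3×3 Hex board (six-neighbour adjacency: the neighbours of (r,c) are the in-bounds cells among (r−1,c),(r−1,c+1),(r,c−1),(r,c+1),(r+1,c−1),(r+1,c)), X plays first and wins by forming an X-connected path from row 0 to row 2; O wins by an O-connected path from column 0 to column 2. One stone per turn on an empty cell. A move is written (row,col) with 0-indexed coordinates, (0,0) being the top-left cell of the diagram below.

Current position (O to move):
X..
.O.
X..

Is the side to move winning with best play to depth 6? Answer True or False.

[X../.O./X..] O move#1: (0,1):-1/XO./.O./X.., (0,2):-1/X.O/.O./X.., (1,0):+1/X../OO./X..*, (1,2):-1/X../.OO/X.., (2,1):-1/X../.O./XO., (2,2):-1/X../.O./X.O
[X../OO./X..] X move#2: (0,1):-1/XX./OO./X..*, (0,2):-1/X.X/OO./X.., (1,2):-1/X../OOX/X.., (2,1):-1/X../OO./XX., (2,2):-1/X../OO./X.X
[XX./OO./X..] O move#3: (0,2):+1/XXO/OO./X..*, (1,2):+1/XX./OOO/X.., (2,1):+1/XX./OO./XO., (2,2):+1/XX./OO./X.O
[XXO/OO./X..] end (terminal -1, X#4); searched X../.O./X.. to 6

O winning at [X../.O./X..]: True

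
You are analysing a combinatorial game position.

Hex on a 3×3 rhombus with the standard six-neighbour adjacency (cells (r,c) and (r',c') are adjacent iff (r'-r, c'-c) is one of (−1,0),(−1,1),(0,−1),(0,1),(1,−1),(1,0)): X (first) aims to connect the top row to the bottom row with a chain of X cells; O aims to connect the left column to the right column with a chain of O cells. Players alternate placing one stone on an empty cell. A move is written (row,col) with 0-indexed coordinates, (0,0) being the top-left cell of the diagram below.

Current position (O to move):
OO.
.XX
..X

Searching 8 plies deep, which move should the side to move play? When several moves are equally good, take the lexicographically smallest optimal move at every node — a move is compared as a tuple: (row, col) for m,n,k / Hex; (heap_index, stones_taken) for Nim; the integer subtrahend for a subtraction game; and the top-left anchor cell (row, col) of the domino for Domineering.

O's best at [OO./.XX/..X]: (0,2)

ply 1, O at OO./.XX/..X | (0,2)=+1→OOO/.XX/..X*; (1,0)=-1→OO./OXX/..X; (2,0)=-1→OO./.XX/O.X; (2,1)=-1→OO./.XX/.OX
ply 2: OOO/.XX/..X is terminal -1 (X); from OO./.XX/..X depth 8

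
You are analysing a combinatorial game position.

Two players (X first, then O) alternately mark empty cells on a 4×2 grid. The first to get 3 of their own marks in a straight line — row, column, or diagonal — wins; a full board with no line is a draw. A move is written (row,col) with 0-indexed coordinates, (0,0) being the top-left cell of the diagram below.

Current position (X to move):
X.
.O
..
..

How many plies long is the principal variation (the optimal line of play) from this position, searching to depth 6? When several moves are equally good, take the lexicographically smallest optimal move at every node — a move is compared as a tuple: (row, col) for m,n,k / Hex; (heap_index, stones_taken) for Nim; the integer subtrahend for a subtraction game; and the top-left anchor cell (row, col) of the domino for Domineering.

PV length from [X./.O/../..]: 6 plies

ply 1, X at X./.O/../.. | (0,1)=+0→XX/.O/../..*; (1,0)=+0→X./XO/../..; (2,0)=+0→X./.O/X./..; (2,1)=+0→X./.O/.X/..; (3,0)=-1→X./.O/../X.; (3,1)=+0→X./.O/../.X
ply 2, O at XX/.O/../.. | (1,0)=+0→XX/OO/../..*; (2,0)=+0→XX/.O/O./..; (2,1)=+0→XX/.O/.O/..; (3,0)=+0→XX/.O/../O.; (3,1)=+0→XX/.O/../.O
ply 3, X at XX/OO/../.. | (2,0)=+0→XX/OO/X./..*; (2,1)=+0→XX/OO/.X/..; (3,0)=+0→XX/OO/../X.; (3,1)=+0→XX/OO/../.X
ply 4, O at XX/OO/X./.. | (2,1)=+0→XX/OO/XO/..*; (3,0)=+0→XX/OO/X./O.; (3,1)=+0→XX/OO/X./.O
ply 5, X at XX/OO/XO/.. | (3,0)=-1→XX/OO/XO/X.; (3,1)=+0→XX/OO/XO/.X*
ply 6, O at XX/OO/XO/.X | (3,0)=+0→XX/OO/XO/OX*
ply 7: XX/OO/XO/OX is terminal +0 (X); from X./.O/../.. depth 6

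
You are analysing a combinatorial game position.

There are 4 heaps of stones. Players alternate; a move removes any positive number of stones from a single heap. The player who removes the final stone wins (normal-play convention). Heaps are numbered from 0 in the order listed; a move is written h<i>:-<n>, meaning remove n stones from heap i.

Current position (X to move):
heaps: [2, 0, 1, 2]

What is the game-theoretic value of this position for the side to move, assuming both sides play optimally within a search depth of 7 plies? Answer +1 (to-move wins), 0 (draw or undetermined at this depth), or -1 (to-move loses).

p1 X@[(2,0,1,2)]: h0:-1[(1,0,1,2)]-1 h0:-2[(0,0,1,2)]-1 h2:-1[(2,0,0,2)]+1* h3:-1[(2,0,1,1)]-1 h3:-2[(2,0,1,0)]-1
p2 O@[(2,0,0,2)]: h0:-1[(1,0,0,2)]-1* h0:-2[(0,0,0,2)]-1 h3:-1[(2,0,0,1)]-1 h3:-2[(2,0,0,0)]-1
p3 X@[(1,0,0,2)]: h0:-1[(0,0,0,2)]-1 h3:-1[(1,0,0,1)]+1* h3:-2[(1,0,0,0)]-1
p4 O@[(1,0,0,1)]: h0:-1[(0,0,0,1)]-1* h3:-1[(1,0,0,0)]-1
p5 X@[(0,0,0,1)]: h3:-1[(0,0,0,0)]+1*
p6 O@[(0,0,0,0)] terminal -1; root [(2,0,1,2)] d7

value((2,0,1,2), X) = +1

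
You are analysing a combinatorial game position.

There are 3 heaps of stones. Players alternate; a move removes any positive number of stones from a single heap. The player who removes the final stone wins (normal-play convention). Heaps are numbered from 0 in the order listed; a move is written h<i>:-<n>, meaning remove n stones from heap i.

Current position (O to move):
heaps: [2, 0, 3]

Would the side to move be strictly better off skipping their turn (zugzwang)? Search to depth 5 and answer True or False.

zugzwang((2,0,3), O) = False

p1 O@[(2,0,3)]: h0:-1[(1,0,3)]-1 h0:-2[(0,0,3)]-1 h2:-1[(2,0,2)]+1* h2:-2[(2,0,1)]-1 h2:-3[(2,0,0)]-1
p2 X@[(2,0,2)]: h0:-1[(1,0,2)]-1* h0:-2[(0,0,2)]-1 h2:-1[(2,0,1)]-1 h2:-2[(2,0,0)]-1
p3 O@[(1,0,2)]: h0:-1[(0,0,2)]-1 h2:-1[(1,0,1)]+1* h2:-2[(1,0,0)]-1
p4 X@[(1,0,1)]: h0:-1[(0,0,1)]-1* h2:-1[(1,0,0)]-1
p5 O@[(0,0,1)]: h2:-1[(0,0,0)]+1*
p6 X@[(0,0,0)] terminal -1; root [(2,0,3)] d5
suppose O passes — search the same position with X to move:
pass> p1 X@[(2,0,3)]: h0:-1[(1,0,3)]-1 h0:-2[(0,0,3)]-1 h2:-1[(2,0,2)]+1* h2:-2[(2,0,1)]-1 h2:-3[(2,0,0)]-1
pass> p2 O@[(2,0,2)]: h0:-1[(1,0,2)]-1* h0:-2[(0,0,2)]-1 h2:-1[(2,0,1)]-1 h2:-2[(2,0,0)]-1
pass> p3 X@[(1,0,2)]: h0:-1[(0,0,2)]-1 h2:-1[(1,0,1)]+1* h2:-2[(1,0,0)]-1
pass> p4 O@[(1,0,1)]: h0:-1[(0,0,1)]-1* h2:-1[(1,0,0)]-1
pass> p5 X@[(0,0,1)]: h2:-1[(0,0,0)]+1*
pass> p6 O@[(0,0,0)] terminal -1; root [(2,0,3)] d5
for O: play +1, pass -1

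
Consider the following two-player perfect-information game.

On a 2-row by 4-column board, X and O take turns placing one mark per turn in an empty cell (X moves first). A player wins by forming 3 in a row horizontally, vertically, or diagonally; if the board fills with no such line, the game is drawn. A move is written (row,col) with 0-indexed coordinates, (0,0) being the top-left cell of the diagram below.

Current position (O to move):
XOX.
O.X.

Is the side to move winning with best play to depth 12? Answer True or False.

p1 O@[XOX./O.X.]: (0,3)[XOXO/O.X.]+0* (1,1)[XOX./OOX.]+0 (1,3)[XOX./O.XO]+0
p2 X@[XOXO/O.X.]: (1,1)[XOXO/OXX.]+0* (1,3)[XOXO/O.XX]+0
p3 O@[XOXO/OXX.]: (1,3)[XOXO/OXXO]+0*
p4 X@[XOXO/OXXO] terminal +0; root [XOX./O.X.] d12

O winning at [XOX./O.X.]: False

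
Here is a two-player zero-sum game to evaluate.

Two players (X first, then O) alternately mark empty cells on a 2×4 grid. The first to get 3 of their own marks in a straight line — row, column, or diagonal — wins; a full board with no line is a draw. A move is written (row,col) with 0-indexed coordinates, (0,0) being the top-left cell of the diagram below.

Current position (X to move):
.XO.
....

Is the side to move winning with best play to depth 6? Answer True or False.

X winning at [.XO./....]: False

p1 X@[.XO./....]: (0,0)[XXO./....]+0* (0,3)[.XOX/....]+0 (1,0)[.XO./X...]+0 (1,1)[.XO./.X..]+0 (1,2)[.XO./..X.]+0 (1,3)[.XO./...X]+0
p2 O@[XXO./....]: (0,3)[XXOO/....]+0* (1,0)[XXO./O...]+0 (1,1)[XXO./.O..]+0 (1,2)[XXO./..O.]+0 (1,3)[XXO./...O]+0
p3 X@[XXOO/....]: (1,0)[XXOO/X...]+0* (1,1)[XXOO/.X..]+0 (1,2)[XXOO/..X.]+0 (1,3)[XXOO/...X]+0
p4 O@[XXOO/X...]: (1,1)[XXOO/XO..]+0* (1,2)[XXOO/X.O.]+0 (1,3)[XXOO/X..O]+0
p5 X@[XXOO/XO..]: (1,2)[XXOO/XOX.]+0* (1,3)[XXOO/XO.X]+0
p6 O@[XXOO/XOX.]: (1,3)[XXOO/XOXO]+0*
p7 X@[XXOO/XOXO] terminal +0; root [.XO./....] d6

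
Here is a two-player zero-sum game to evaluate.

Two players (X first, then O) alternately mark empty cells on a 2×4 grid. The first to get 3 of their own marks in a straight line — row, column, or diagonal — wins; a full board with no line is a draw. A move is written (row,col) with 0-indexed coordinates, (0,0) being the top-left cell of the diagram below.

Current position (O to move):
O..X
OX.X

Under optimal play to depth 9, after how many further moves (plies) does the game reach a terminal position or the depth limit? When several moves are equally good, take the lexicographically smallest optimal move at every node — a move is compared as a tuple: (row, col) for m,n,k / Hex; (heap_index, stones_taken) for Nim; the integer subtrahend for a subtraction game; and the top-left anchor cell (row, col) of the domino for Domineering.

PV length from [O..X/OX.X]: 3 plies

ply 1, O at O..X/OX.X | (0,1)=-1→OO.X/OX.X; (0,2)=-1→O.OX/OX.X; (1,2)=+0→O..X/OXOX*
ply 2, X at O..X/OXOX | (0,1)=+0→OX.X/OXOX*; (0,2)=+0→O.XX/OXOX
ply 3, O at OX.X/OXOX | (0,2)=+0→OXOX/OXOX*
ply 4: OXOX/OXOX is terminal +0 (X); from O..X/OX.X depth 9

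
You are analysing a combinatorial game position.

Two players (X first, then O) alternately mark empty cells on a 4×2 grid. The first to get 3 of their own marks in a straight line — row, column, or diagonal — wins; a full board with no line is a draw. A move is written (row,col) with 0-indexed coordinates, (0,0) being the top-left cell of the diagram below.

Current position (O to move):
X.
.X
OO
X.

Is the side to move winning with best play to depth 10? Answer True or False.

O winning at [X./.X/OO/X.]: False

ply 1, O at X./.X/OO/X. | (0,1)=+0→XO/.X/OO/X.*; (1,0)=+0→X./OX/OO/X.; (3,1)=+0→X./.X/OO/XO
ply 2, X at XO/.X/OO/X. | (1,0)=+0→XO/XX/OO/X.*; (3,1)=+0→XO/.X/OO/XX
ply 3, O at XO/XX/OO/X. | (3,1)=+0→XO/XX/OO/XO*
ply 4: XO/XX/OO/XO is terminal +0 (X); from X./.X/OO/X. depth 10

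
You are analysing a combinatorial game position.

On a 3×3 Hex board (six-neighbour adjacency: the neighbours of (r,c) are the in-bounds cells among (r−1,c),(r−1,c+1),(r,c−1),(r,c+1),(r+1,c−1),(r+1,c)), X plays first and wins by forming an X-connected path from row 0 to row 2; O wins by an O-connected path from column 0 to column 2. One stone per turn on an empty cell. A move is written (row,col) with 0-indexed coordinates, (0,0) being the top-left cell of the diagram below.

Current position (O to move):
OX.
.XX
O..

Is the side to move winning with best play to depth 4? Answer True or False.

O winning at [OX./.XX/O..]: False

[OX./.XX/O..] O move#1: (0,2):-1/OXO/.XX/O..*, (1,0):-1/OX./OXX/O.., (2,1):-1/OX./.XX/OO., (2,2):-1/OX./.XX/O.O
[OXO/.XX/O..] X move#2: (1,0):+1/OXO/XXX/O..*, (2,1):+1/OXO/.XX/OX., (2,2):+1/OXO/.XX/O.X
[OXO/XXX/O..] O move#3: (2,1):-1/OXO/XXX/OO.*, (2,2):-1/OXO/XXX/O.O
[OXO/XXX/OO.] X move#4: (2,2):+1/OXO/XXX/OOX*
[OXO/XXX/OOX] end (terminal -1, O#5); searched OX./.XX/O.. to 4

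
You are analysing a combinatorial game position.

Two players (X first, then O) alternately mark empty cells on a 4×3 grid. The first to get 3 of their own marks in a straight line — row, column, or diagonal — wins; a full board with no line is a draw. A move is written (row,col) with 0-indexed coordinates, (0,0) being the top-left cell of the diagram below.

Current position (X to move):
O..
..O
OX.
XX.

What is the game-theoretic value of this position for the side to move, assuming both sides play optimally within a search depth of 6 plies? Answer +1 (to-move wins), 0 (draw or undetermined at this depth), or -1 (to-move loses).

value(O../..O/OX./XX., X) = +1

[O../..O/OX./XX.] X move#1: (0,1):-1/OX./..O/OX./XX., (0,2):-1/O.X/..O/OX./XX., (1,0):+1/O../X.O/OX./XX.*, (1,1):+1/O../.XO/OX./XX., (2,2):-1/O../..O/OXX/XX., (3,2):+1/O../..O/OX./XXX
[O../X.O/OX./XX.] O move#2: (0,1):-1/OO./X.O/OX./XX.*, (0,2):-1/O.O/X.O/OX./XX., (1,1):-1/O../XOO/OX./XX., (2,2):-1/O../X.O/OXO/XX., (3,2):-1/O../X.O/OX./XXO
[OO./X.O/OX./XX.] X move#3: (0,2):+1/OOX/X.O/OX./XX.*, (1,1):+1/OO./XXO/OX./XX., (2,2):-1/OO./X.O/OXX/XX., (3,2):+1/OO./X.O/OX./XXX
[OOX/X.O/OX./XX.] O move#4: (1,1):-1/OOX/XOO/OX./XX.*, (2,2):-1/OOX/X.O/OXO/XX., (3,2):-1/OOX/X.O/OX./XXO
[OOX/XOO/OX./XX.] X move#5: (2,2):+0/OOX/XOO/OXX/XX., (3,2):+1/OOX/XOO/OX./XXX*
[OOX/XOO/OX./XXX] end (terminal -1, O#6); searched O../..O/OX./XX. to 6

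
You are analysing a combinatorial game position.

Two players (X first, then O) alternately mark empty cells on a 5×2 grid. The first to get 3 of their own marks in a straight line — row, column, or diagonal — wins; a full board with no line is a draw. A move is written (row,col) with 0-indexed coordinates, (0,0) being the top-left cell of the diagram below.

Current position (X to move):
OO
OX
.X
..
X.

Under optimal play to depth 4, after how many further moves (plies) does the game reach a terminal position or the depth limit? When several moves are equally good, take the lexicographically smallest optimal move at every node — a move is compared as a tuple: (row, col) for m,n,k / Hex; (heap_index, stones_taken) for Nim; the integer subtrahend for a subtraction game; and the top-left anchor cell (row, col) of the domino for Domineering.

PV length from [OO/OX/.X/../X.]: 3 plies

[OO/OX/.X/../X.] X move#1: (2,0):+1/OO/OX/XX/../X.*, (3,0):-1/OO/OX/.X/X./X., (3,1):+1/OO/OX/.X/.X/X., (4,1):-1/OO/OX/.X/../XX
[OO/OX/XX/../X.] O move#2: (3,0):-1/OO/OX/XX/O./X.*, (3,1):-1/OO/OX/XX/.O/X., (4,1):-1/OO/OX/XX/../XO
[OO/OX/XX/O./X.] X move#3: (3,1):+1/OO/OX/XX/OX/X.*, (4,1):+0/OO/OX/XX/O./XX
[OO/OX/XX/OX/X.] end (terminal -1, O#4); searched OO/OX/.X/../X. to 4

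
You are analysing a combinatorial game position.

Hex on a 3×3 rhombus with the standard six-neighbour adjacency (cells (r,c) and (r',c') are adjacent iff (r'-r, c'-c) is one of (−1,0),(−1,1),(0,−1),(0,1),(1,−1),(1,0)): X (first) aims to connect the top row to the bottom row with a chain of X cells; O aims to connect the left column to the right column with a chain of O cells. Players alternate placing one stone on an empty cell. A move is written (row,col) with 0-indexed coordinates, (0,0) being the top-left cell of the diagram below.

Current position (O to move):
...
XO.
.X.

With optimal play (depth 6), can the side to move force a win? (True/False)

ply 1, O at .../XO./.X. | (0,0)=+1→O../XO./.X.*; (0,1)=+1→.O./XO./.X.; (0,2)=-1→..O/XO./.X.; (1,2)=-1→.../XOO/.X.; (2,0)=+1→.../XO./OX.; (2,2)=-1→.../XO./.XO
ply 2, X at O../XO./.X. | (0,1)=-1→OX./XO./.X.*; (0,2)=-1→O.X/XO./.X.; (1,2)=-1→O../XOX/.X.; (2,0)=-1→O../XO./XX.; (2,2)=-1→O../XO./.XX
ply 3, O at OX./XO./.X. | (0,2)=-1→OXO/XO./.X.; (1,2)=-1→OX./XOO/.X.; (2,0)=+1→OX./XO./OX.*; (2,2)=-1→OX./XO./.XO
ply 4, X at OX./XO./OX. | (0,2)=-1→OXX/XO./OX.*; (1,2)=-1→OX./XOX/OX.; (2,2)=-1→OX./XO./OXX
ply 5, O at OXX/XO./OX. | (1,2)=+1→OXX/XOO/OX.*; (2,2)=-1→OXX/XO./OXO
ply 6: OXX/XOO/OX. is terminal -1 (X); from .../XO./.X. depth 6

O winning at [.../XO./.X.]: True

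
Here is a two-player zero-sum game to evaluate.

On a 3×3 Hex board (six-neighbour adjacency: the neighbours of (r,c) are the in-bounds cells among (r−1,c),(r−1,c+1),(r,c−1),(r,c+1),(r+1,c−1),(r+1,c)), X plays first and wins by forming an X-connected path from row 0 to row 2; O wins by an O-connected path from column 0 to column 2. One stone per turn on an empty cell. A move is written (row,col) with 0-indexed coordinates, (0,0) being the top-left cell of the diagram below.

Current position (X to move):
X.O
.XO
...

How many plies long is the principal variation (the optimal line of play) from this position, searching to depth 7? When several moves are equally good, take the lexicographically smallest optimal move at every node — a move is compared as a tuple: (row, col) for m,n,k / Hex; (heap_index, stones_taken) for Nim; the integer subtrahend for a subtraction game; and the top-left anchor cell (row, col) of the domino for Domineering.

p1 X@[X.O/.XO/...]: (0,1)[XXO/.XO/...]+1* (1,0)[X.O/XXO/...]+1 (2,0)[X.O/.XO/X..]+1 (2,1)[X.O/.XO/.X.]+1 (2,2)[X.O/.XO/..X]+1
p2 O@[XXO/.XO/...]: (1,0)[XXO/OXO/...]-1* (2,0)[XXO/.XO/O..]-1 (2,1)[XXO/.XO/.O.]-1 (2,2)[XXO/.XO/..O]-1
p3 X@[XXO/OXO/...]: (2,0)[XXO/OXO/X..]+1* (2,1)[XXO/OXO/.X.]+1 (2,2)[XXO/OXO/..X]+1
p4 O@[XXO/OXO/X..] terminal -1; root [X.O/.XO/...] d7

PV length from [X.O/.XO/...]: 3 plies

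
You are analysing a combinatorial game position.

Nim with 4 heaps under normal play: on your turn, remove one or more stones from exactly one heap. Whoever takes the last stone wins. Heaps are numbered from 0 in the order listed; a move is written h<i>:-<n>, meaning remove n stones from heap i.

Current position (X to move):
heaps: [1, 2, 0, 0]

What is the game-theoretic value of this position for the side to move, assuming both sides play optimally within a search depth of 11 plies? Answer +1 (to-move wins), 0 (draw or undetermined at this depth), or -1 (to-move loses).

value((1,2,0,0), X) = +1

[(1,2,0,0)] X move#1: h0:-1:-1/(0,2,0,0), h1:-1:+1/(1,1,0,0)*, h1:-2:-1/(1,0,0,0)
[(1,1,0,0)] O move#2: h0:-1:-1/(0,1,0,0)*, h1:-1:-1/(1,0,0,0)
[(0,1,0,0)] X move#3: h1:-1:+1/(0,0,0,0)*
[(0,0,0,0)] end (terminal -1, O#4); searched (1,2,0,0) to 11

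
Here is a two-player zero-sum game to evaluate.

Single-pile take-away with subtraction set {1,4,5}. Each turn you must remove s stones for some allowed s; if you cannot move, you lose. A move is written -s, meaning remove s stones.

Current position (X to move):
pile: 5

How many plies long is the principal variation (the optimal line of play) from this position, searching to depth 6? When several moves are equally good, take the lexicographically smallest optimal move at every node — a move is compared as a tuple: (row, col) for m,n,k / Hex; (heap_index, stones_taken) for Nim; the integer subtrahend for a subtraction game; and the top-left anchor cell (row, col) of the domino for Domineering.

[5] X move#1: -1:-1/4, -4:-1/1, -5:+1/0*
[0] end (terminal -1, O#2); searched 5 to 6

PV length from [5]: 1 ply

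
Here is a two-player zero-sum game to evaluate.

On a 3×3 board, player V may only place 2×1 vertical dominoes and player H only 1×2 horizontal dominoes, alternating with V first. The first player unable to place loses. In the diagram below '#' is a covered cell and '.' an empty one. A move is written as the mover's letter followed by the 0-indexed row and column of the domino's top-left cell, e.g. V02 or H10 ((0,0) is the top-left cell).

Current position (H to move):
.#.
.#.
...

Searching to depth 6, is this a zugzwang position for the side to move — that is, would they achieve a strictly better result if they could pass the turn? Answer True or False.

p1 H@[.#./.#./...]: H20[.#./.#./##.]-1* H21[.#./.#./.##]-1
p2 V@[.#./.#./##.]: V00[##./##./##.]+1* V02[.##/.##/##.]+1 V12[.#./.##/###]+1
p3 H@[##./##./##.] terminal -1; root [.#./.#./...] d6
if H skipped the turn, V would face:
~ p1 V@[.#./.#./...]: V00[##./##./...]+1* V02[.##/.##/...]+1 V10[.#./##./#..]+1 V12[.#./.##/..#]+1
~ p2 H@[##./##./...]: H20[##./##./##.]-1* H21[##./##./.##]-1
~ p3 V@[##./##./##.]: V02[###/###/##.]+1* V12[##./###/###]+1
~ p4 H@[###/###/##.] terminal -1; root [.#./.#./...] d6
compare (H): move=-1 vs pass=-1

zugzwang(.#./.#./..., H) = False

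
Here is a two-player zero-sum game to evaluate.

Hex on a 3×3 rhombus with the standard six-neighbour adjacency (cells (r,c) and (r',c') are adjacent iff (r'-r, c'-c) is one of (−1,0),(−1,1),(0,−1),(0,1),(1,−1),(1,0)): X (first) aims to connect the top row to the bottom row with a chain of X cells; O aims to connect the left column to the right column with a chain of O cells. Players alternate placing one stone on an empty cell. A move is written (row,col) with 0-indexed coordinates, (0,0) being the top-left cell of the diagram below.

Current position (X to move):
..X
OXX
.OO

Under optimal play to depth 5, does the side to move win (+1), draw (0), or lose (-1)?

value(..X/OXX/.OO, X) = +1

p1 X@[..X/OXX/.OO]: (0,0)[X.X/OXX/.OO]-1 (0,1)[.XX/OXX/.OO]-1 (2,0)[..X/OXX/XOO]+1*
p2 O@[..X/OXX/XOO] terminal -1; root [..X/OXX/.OO] d5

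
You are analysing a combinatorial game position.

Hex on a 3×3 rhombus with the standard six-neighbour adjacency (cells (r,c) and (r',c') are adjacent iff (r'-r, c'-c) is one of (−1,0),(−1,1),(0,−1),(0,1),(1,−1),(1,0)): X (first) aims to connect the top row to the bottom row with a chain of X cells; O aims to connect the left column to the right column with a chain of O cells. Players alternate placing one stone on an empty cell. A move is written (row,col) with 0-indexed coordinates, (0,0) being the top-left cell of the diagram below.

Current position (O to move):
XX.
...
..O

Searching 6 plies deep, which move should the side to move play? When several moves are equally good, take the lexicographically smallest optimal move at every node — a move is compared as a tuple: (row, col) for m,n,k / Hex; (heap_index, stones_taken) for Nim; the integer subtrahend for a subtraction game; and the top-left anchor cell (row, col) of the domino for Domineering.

ply 1, O at XX./.../..O | (0,2)=-1→XXO/.../..O; (1,0)=-1→XX./O../..O; (1,1)=+1→XX./.O./..O*; (1,2)=-1→XX./..O/..O; (2,0)=+1→XX./.../O.O; (2,1)=-1→XX./.../.OO
ply 2, X at XX./.O./..O | (0,2)=-1→XXX/.O./..O*; (1,0)=-1→XX./XO./..O; (1,2)=-1→XX./.OX/..O; (2,0)=-1→XX./.O./X.O; (2,1)=-1→XX./.O./.XO
ply 3, O at XXX/.O./..O | (1,0)=+1→XXX/OO./..O*; (1,2)=+1→XXX/.OO/..O; (2,0)=+1→XXX/.O./O.O; (2,1)=+1→XXX/.O./.OO
ply 4, X at XXX/OO./..O | (1,2)=-1→XXX/OOX/..O*; (2,0)=-1→XXX/OO./X.O; (2,1)=-1→XXX/OO./.XO
ply 5, O at XXX/OOX/..O | (2,0)=-1→XXX/OOX/O.O; (2,1)=+1→XXX/OOX/.OO*
ply 6: XXX/OOX/.OO is terminal -1 (X); from XX./.../..O depth 6

O's best at [XX./.../..O]: (1,1)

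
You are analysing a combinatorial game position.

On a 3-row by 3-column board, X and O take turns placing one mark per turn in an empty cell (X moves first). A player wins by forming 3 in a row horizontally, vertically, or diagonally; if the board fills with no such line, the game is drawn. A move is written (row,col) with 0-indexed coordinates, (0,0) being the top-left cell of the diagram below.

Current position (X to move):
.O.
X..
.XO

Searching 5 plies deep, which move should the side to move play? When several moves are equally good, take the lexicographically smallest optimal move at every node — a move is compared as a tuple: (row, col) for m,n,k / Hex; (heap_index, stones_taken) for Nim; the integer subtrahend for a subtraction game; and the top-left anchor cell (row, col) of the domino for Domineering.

[.O./X../.XO] X move#1: (0,0):+0/XO./X../.XO*, (0,2):+0/.OX/X../.XO, (1,1):+0/.O./XX./.XO, (1,2):+0/.O./X.X/.XO, (2,0):-1/.O./X../XXO
[XO./X../.XO] O move#2: (0,2):-1/XOO/X../.XO, (1,1):-1/XO./XO./.XO, (1,2):-1/XO./X.O/.XO, (2,0):+0/XO./X../OXO*
[XO./X../OXO] X move#3: (0,2):+0/XOX/X../OXO*, (1,1):+0/XO./XX./OXO, (1,2):+0/XO./X.X/OXO
[XOX/X../OXO] O move#4: (1,1):+0/XOX/XO./OXO*, (1,2):+0/XOX/X.O/OXO
[XOX/XO./OXO] X move#5: (1,2):+0/XOX/XOX/OXO*
[XOX/XOX/OXO] end (terminal +0, O#6); searched .O./X../.XO to 5

X's best at [.O./X../.XO]: (0,0)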